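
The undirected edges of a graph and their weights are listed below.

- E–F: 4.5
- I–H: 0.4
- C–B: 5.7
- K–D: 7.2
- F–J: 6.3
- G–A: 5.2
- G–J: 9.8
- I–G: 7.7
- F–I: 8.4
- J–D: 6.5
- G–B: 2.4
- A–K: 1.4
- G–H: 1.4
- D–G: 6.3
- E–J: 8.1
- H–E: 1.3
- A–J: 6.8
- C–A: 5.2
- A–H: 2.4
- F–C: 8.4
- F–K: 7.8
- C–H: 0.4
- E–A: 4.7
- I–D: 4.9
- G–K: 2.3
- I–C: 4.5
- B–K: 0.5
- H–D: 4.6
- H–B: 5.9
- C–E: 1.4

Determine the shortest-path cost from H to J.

Settle nodes by increasing distance from H:
H: 0
C: 0.4  (via H)
I: 0.4  (via H)
E: 1.3  (via H)
G: 1.4  (via H)
A: 2.4  (via H)
K: 3.7  (via G)
B: 3.8  (via G)
D: 4.6  (via H)
F: 5.8  (via E)
J: 9.2  (via A)
Shortest route: H → A → J = 9.2.

9.2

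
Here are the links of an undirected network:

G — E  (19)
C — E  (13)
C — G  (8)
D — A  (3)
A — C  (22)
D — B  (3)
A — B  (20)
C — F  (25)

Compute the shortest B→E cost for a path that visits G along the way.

55

Best B to G: B–D–A–C–G costing 36
Shortest G→E: G–E = 19
Total via G: 36 + 19 = 55.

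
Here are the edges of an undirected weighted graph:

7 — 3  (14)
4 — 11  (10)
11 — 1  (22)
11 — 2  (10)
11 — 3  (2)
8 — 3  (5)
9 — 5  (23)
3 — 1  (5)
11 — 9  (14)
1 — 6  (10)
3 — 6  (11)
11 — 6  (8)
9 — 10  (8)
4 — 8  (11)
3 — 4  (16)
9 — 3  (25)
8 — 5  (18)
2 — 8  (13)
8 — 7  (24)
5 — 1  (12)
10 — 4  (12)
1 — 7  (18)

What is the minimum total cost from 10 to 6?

30

Settle nodes by increasing distance from 10:
10: 0
9: 8  (via 10)
4: 12  (via 10)
11: 22  (via 9)
8: 23  (via 4)
3: 24  (via 11)
1: 29  (via 3)
6: 30  (via 11)
Shortest route: 10–9–11–6 = 30.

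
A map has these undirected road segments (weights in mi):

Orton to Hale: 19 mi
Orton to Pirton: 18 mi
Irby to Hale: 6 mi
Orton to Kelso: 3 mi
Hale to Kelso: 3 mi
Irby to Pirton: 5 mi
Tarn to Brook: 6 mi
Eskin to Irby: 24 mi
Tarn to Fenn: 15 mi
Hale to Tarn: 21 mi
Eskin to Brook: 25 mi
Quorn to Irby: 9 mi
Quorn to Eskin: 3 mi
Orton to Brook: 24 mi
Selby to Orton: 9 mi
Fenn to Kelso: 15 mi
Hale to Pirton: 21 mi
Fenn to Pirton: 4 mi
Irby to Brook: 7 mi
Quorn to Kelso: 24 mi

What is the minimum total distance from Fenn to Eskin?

Candidate routes:
Fenn - Kelso - Hale - Irby - Quorn - Eskin: 15+3+6+9+3 = 36
Fenn - Pirton - Irby - Quorn - Eskin: 4+5+9+3 = 21
Fenn - Pirton - Irby - Eskin: 4+5+24 = 33
Fenn - Tarn - Brook - Irby - Quorn - Eskin: 15+6+7+9+3 = 40
The minimum is 21 mi via Fenn - Pirton - Irby - Quorn - Eskin.

21 mi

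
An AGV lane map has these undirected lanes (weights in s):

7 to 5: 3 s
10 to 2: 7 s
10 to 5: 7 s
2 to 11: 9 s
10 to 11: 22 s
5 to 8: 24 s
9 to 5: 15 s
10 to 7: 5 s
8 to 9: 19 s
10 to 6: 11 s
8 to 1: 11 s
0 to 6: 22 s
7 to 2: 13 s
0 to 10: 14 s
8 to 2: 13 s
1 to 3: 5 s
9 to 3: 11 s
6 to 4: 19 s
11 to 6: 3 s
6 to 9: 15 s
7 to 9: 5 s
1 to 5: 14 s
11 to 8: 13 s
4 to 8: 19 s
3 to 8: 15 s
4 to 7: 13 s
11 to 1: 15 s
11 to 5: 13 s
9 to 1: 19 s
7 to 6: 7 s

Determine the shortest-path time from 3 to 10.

21 s

Compare a few routes:
3 - 9 - 7 - 5 - 10: 11+5+3+7 = 26
3 - 1 - 5 - 10: 5+14+7 = 26
3 - 9 - 7 - 10: 11+5+5 = 21
The minimum is 21 s via 3 - 9 - 7 - 10.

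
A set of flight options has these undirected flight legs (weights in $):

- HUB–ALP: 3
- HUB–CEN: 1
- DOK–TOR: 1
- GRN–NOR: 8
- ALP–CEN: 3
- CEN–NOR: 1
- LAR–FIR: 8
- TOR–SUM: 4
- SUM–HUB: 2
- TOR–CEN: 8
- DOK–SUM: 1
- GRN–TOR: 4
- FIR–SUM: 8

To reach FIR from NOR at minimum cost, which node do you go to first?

CEN

Compare a few routes:
NOR → CEN → TOR → SUM → FIR: 1+8+4+8 = 21
NOR → CEN → TOR → DOK → SUM → FIR: 1+8+1+1+8 = 19
NOR → CEN → HUB → SUM → FIR: 1+1+2+8 = 12
NOR → CEN → ALP → HUB → SUM → FIR: 1+3+3+2+8 = 17
Cheapest is NOR → CEN → HUB → SUM → FIR at $12.
So from NOR the first move is to CEN.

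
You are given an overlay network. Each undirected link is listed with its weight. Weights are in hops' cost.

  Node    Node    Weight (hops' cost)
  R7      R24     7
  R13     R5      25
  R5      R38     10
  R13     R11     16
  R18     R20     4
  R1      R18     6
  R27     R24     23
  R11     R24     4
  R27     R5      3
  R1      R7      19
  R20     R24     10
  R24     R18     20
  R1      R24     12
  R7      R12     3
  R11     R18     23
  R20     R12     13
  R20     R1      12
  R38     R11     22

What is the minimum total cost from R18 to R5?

40 hops' cost

Running Dijkstra from R18:
R18: 0
R20: 4  (via R18)
R1: 6  (via R18)
R24: 14  (via R20)
R12: 17  (via R20)
R11: 18  (via R24)
R7: 20  (via R12)
R13: 34  (via R11)
R27: 37  (via R24)
R38: 40  (via R11)
R5: 40  (via R27)
Shortest route: R18 → R20 → R24 → R27 → R5 = 40 hops' cost.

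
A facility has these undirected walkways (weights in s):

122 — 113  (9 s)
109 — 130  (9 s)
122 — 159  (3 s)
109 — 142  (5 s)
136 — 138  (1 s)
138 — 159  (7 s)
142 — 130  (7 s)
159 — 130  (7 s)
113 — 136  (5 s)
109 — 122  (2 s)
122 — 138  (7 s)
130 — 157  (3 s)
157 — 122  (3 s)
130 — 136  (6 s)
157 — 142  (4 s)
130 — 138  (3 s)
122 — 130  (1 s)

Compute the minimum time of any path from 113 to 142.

Shortest distances from 113:
113: 0
136: 5  (via 113)
138: 6  (via 136)
130: 9  (via 138)
122: 9  (via 113)
109: 11  (via 122)
157: 12  (via 130)
159: 12  (via 122)
142: 16  (via 130)
Shortest route: 113 → 136 → 138 → 130 → 142 = 16 s.

16 s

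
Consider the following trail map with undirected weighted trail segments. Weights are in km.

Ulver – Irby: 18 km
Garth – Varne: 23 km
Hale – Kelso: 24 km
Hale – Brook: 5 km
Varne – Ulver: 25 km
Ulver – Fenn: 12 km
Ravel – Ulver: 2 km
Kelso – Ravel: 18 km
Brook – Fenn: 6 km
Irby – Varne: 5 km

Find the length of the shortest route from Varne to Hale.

46 km

Compare a few routes:
Varne - Irby - Ulver - Ravel - Kelso - Hale: 5+18+2+18+24 = 67
Varne - Irby - Ulver - Fenn - Brook - Hale: 5+18+12+6+5 = 46
Varne - Ulver - Fenn - Brook - Hale: 25+12+6+5 = 48
Cheapest is Varne - Irby - Ulver - Fenn - Brook - Hale at 46 km.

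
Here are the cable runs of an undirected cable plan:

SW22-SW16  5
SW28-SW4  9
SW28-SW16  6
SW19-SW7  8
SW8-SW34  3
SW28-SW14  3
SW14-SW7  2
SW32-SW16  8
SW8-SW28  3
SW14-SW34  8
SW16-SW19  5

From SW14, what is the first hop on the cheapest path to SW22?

SW28

Compare a few routes:
SW14 → SW7 → SW19 → SW16 → SW22: 2+8+5+5 = 20
SW14 → SW28 → SW16 → SW22: 3+6+5 = 14
The minimum is 14 via SW14 → SW28 → SW16 → SW22.
So from SW14 the first move is to SW28.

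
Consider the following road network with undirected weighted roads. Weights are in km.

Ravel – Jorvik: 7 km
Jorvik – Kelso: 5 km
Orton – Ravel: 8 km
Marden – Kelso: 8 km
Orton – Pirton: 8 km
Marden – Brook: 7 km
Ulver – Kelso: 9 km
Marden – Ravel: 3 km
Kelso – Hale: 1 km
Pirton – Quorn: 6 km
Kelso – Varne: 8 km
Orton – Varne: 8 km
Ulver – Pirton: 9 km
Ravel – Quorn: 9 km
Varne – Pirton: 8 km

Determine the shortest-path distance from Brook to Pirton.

25 km

Candidate routes:
Brook–Marden–Ravel–Orton–Pirton: 7+3+8+8 = 26
Brook–Marden–Ravel–Quorn–Pirton: 7+3+9+6 = 25
Brook–Marden–Kelso–Varne–Pirton: 7+8+8+8 = 31
The minimum is 25 km via Brook–Marden–Ravel–Quorn–Pirton.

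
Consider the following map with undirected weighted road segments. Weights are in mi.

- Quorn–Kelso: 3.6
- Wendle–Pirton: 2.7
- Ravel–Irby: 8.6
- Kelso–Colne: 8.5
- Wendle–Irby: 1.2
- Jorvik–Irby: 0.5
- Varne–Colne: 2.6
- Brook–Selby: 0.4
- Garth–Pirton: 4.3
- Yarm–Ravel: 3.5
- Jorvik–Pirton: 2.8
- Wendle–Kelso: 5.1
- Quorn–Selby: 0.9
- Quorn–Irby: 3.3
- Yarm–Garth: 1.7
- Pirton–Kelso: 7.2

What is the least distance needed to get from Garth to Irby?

7.6 mi

Enumerating some paths:
Garth → Pirton → Jorvik → Irby: 4.3+2.8+0.5 = 7.6
Garth → Pirton → Wendle → Irby: 4.3+2.7+1.2 = 8.2
Cheapest is Garth → Pirton → Jorvik → Irby at 7.6 mi.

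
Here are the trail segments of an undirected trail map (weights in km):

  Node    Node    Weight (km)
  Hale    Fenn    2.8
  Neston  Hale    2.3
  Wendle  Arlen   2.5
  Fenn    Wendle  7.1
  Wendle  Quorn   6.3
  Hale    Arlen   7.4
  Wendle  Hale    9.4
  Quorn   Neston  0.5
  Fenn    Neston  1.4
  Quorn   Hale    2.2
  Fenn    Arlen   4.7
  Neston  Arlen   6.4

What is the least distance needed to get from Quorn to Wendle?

6.3 km

Candidate routes:
Quorn - Wendle: 6.3 = 6.3
Quorn - Neston - Arlen - Wendle: 0.5+6.4+2.5 = 9.4
Quorn - Neston - Fenn - Arlen - Wendle: 0.5+1.4+4.7+2.5 = 9.1
Quorn - Neston - Fenn - Wendle: 0.5+1.4+7.1 = 9
Cheapest is Quorn - Wendle at 6.3 km.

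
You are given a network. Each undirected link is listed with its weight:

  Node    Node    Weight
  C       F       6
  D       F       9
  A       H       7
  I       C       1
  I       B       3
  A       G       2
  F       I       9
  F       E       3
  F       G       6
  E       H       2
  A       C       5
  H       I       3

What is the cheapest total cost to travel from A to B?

9

Running Dijkstra from A:
A: 0
G: 2  (via A)
C: 5  (via A)
I: 6  (via C)
H: 7  (via A)
F: 8  (via G)
B: 9  (via I)
Shortest route: A–C–I–B = 9.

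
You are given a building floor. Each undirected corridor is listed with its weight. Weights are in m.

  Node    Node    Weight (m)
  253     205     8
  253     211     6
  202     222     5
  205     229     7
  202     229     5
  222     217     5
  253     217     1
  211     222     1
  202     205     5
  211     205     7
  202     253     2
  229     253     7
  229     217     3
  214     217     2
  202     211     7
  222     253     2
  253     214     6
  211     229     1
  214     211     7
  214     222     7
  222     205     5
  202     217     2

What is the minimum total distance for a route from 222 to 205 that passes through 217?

Best 222 to 217: 222 → 253 → 217 costing 3
Shortest 217→205: 217 → 202 → 205 = 7
Total via 217: 3 + 7 = 10 m.

10 m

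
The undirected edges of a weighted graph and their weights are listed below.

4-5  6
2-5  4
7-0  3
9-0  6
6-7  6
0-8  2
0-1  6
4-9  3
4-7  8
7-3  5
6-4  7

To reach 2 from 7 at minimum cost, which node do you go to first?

Enumerating some paths:
7–0–9–4–5–2: 3+6+3+6+4 = 22
7–4–5–2: 8+6+4 = 18
7–6–4–5–2: 6+7+6+4 = 23
The minimum is 18 via 7–4–5–2.
So from 7 the first move is to 4.

4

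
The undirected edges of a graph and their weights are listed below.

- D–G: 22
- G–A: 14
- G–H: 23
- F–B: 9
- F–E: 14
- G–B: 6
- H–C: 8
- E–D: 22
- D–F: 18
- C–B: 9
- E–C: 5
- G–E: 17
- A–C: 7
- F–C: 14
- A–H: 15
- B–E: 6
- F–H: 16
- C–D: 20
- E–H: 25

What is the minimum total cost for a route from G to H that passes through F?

31

Shortest G→F: G–B–F = 15
Shortest F→H: F–H = 16
Total via F: 15 + 16 = 31.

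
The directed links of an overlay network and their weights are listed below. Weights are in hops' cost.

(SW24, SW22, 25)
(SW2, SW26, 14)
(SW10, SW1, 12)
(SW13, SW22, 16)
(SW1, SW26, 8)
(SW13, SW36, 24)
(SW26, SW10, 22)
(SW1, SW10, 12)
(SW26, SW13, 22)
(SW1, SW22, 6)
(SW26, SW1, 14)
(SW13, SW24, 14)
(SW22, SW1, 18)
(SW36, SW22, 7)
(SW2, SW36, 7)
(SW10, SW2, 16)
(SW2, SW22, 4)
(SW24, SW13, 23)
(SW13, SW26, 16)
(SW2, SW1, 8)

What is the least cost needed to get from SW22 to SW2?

46 hops' cost

Candidate routes:
SW22 → SW1 → SW26 → SW10 → SW2: 18+8+22+16 = 64
SW22 → SW1 → SW10 → SW2: 18+12+16 = 46
Cheapest is SW22 → SW1 → SW10 → SW2 at 46 hops' cost.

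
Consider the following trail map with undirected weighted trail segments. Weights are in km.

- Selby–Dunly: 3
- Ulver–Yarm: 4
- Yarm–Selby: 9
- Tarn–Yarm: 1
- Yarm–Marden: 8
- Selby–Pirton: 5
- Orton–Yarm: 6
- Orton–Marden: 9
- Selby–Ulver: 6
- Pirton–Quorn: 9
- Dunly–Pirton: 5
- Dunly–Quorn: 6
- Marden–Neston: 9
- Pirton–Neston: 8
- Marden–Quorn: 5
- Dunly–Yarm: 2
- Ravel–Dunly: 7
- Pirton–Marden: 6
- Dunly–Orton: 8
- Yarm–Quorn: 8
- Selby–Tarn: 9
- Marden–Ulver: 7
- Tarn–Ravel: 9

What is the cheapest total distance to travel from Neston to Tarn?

16 km

Compare a few routes:
Neston–Marden–Ulver–Yarm–Tarn: 9+7+4+1 = 21
Neston–Pirton–Dunly–Yarm–Tarn: 8+5+2+1 = 16
Neston–Pirton–Selby–Dunly–Yarm–Tarn: 8+5+3+2+1 = 19
Neston–Marden–Yarm–Tarn: 9+8+1 = 18
The minimum is 16 km via Neston–Pirton–Dunly–Yarm–Tarn.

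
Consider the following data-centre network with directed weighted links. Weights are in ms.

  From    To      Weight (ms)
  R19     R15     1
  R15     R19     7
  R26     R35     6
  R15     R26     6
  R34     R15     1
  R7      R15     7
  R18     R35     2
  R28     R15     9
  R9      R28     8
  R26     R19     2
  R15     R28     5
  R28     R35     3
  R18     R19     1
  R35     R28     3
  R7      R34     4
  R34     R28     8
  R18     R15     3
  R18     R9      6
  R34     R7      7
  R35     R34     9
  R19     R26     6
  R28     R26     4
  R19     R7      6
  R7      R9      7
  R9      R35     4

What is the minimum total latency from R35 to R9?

22 ms

Running Dijkstra from R35:
R35: 0
R28: 3  (via R35)
R26: 7  (via R28)
R34: 9  (via R35)
R19: 9  (via R26)
R15: 10  (via R34)
R7: 15  (via R19)
R9: 22  (via R7)
Shortest route: R35–R28–R26–R19–R7–R9 = 22 ms.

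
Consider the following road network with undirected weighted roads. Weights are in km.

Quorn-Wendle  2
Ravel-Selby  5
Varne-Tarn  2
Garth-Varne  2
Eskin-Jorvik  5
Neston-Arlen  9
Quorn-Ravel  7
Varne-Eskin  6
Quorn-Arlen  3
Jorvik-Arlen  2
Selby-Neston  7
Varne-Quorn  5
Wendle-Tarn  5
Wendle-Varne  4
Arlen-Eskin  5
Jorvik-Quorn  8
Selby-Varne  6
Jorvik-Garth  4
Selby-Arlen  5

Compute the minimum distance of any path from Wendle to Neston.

Running Dijkstra from Wendle:
Wendle: 0
Quorn: 2  (via Wendle)
Varne: 4  (via Wendle)
Tarn: 5  (via Wendle)
Arlen: 5  (via Quorn)
Garth: 6  (via Varne)
Jorvik: 7  (via Arlen)
Ravel: 9  (via Quorn)
Selby: 10  (via Varne)
Eskin: 10  (via Varne)
Neston: 14  (via Arlen)
Shortest route: Wendle → Quorn → Arlen → Neston = 14 km.

14 km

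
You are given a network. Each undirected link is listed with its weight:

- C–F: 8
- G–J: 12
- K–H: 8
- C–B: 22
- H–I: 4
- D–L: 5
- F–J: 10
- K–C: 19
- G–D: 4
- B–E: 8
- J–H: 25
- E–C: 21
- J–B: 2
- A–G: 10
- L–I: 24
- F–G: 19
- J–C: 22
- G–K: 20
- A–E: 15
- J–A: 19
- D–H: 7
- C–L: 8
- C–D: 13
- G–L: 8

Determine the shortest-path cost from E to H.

Enumerating some paths:
E → C → L → D → H: 21+8+5+7 = 41
E → B → J → G → D → H: 8+2+12+4+7 = 33
E → B → J → H: 8+2+25 = 35
E → A → G → D → H: 15+10+4+7 = 36
The minimum is 33 via E → B → J → G → D → H.

33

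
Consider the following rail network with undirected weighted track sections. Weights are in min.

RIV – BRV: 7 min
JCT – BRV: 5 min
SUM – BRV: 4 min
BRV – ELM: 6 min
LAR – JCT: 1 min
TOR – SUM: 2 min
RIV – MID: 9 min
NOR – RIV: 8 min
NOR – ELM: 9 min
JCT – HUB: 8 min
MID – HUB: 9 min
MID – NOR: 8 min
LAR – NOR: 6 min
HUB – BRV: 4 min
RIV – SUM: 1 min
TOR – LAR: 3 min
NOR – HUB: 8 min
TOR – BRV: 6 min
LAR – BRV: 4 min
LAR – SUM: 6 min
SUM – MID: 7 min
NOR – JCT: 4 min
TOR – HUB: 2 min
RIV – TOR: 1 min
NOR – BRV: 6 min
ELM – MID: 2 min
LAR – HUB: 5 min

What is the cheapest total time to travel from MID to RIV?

Compare a few routes:
MID–SUM–TOR–RIV: 7+2+1 = 10
MID–SUM–RIV: 7+1 = 8
MID–RIV: 9 = 9
MID–HUB–TOR–RIV: 9+2+1 = 12
Cheapest is MID–SUM–RIV at 8 min.

8 min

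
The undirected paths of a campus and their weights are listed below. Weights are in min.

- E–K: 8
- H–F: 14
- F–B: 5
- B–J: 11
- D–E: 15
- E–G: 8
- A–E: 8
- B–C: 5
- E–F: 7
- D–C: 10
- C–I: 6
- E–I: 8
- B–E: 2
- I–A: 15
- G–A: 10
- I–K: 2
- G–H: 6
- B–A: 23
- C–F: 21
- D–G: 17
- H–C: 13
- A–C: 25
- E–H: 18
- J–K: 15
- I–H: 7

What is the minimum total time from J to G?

21 min

Running Dijkstra from J:
J: 0
B: 11  (via J)
E: 13  (via B)
K: 15  (via J)
C: 16  (via B)
F: 16  (via B)
I: 17  (via K)
A: 21  (via E)
G: 21  (via E)
Shortest route: J → B → E → G = 21 min.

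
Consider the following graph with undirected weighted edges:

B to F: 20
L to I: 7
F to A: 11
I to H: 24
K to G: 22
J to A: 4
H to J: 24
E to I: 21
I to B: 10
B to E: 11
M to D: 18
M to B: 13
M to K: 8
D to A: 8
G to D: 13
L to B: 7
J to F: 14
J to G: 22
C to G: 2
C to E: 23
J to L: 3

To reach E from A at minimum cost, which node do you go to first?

J

Candidate routes:
A–J–L–B–E: 4+3+7+11 = 25
A–J–L–I–E: 4+3+7+21 = 35
Cheapest is A–J–L–B–E at 25.
So from A the first move is to J.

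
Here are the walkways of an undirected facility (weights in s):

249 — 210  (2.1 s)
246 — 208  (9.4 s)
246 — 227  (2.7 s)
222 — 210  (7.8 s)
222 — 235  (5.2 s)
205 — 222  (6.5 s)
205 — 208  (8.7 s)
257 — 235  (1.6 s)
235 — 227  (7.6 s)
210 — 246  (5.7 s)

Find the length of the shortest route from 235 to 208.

19.7 s

Running Dijkstra from 235:
235: 0
257: 1.6  (via 235)
222: 5.2  (via 235)
227: 7.6  (via 235)
246: 10.3  (via 227)
205: 11.7  (via 222)
210: 13  (via 222)
249: 15.1  (via 210)
208: 19.7  (via 246)
Shortest route: 235 → 227 → 246 → 208 = 19.7 s.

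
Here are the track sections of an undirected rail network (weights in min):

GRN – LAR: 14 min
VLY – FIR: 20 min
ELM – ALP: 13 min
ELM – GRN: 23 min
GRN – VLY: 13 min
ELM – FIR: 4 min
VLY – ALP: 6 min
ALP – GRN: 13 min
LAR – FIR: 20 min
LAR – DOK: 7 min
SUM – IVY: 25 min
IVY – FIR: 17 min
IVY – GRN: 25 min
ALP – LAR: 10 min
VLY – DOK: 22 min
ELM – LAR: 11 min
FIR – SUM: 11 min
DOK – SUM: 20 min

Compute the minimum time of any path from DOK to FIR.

22 min

Candidate routes:
DOK - SUM - FIR: 20+11 = 31
DOK - LAR - FIR: 7+20 = 27
DOK - LAR - ELM - FIR: 7+11+4 = 22
The minimum is 22 min via DOK - LAR - ELM - FIR.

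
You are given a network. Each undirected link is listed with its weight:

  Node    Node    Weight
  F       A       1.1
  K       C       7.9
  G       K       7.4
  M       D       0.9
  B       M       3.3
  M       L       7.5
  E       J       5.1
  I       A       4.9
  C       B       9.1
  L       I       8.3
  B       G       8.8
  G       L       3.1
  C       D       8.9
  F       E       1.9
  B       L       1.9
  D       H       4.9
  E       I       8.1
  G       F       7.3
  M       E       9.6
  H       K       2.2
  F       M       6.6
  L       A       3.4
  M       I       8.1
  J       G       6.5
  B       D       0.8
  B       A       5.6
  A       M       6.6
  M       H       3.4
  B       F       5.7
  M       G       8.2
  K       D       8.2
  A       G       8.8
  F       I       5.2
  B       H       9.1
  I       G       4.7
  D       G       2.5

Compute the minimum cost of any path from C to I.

16.1

Settle nodes by increasing distance from C:
C: 0
K: 7.9  (via C)
D: 8.9  (via C)
B: 9.1  (via C)
M: 9.8  (via D)
H: 10.1  (via K)
L: 11  (via B)
G: 11.4  (via D)
A: 14.4  (via L)
F: 14.8  (via B)
I: 16.1  (via G)
Shortest route: C–D–G–I = 16.1.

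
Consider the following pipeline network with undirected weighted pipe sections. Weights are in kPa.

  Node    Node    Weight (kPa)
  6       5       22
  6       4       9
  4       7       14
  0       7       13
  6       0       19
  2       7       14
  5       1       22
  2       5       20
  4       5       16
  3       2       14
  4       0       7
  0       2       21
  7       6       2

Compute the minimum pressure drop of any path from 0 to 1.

45 kPa

Running Dijkstra from 0:
0: 0
4: 7  (via 0)
7: 13  (via 0)
6: 15  (via 7)
2: 21  (via 0)
5: 23  (via 4)
3: 35  (via 2)
1: 45  (via 5)
Shortest route: 0 → 4 → 5 → 1 = 45 kPa.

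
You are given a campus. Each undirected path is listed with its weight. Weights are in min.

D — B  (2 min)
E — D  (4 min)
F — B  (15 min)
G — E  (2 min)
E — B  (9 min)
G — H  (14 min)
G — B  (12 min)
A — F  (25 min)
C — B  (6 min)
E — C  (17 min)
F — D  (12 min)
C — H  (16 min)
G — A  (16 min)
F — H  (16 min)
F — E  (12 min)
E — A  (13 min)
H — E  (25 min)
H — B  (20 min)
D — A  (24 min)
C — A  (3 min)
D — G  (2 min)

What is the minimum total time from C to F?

Enumerating some paths:
C - B - F: 6+15 = 21
C - B - D - F: 6+2+12 = 20
Cheapest is C - B - D - F at 20 min.

20 min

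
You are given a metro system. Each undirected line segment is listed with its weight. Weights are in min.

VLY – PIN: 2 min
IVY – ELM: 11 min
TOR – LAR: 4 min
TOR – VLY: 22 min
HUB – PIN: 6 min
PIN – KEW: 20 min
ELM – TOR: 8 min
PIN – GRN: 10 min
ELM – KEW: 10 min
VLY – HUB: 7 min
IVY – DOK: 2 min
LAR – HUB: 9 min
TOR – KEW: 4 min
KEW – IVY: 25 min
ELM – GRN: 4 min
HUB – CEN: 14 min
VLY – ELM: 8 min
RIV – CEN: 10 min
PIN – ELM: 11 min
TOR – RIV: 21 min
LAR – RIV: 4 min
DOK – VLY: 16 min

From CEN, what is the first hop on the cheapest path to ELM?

Candidate routes:
CEN - HUB - VLY - ELM: 14+7+8 = 29
CEN - RIV - LAR - TOR - ELM: 10+4+4+8 = 26
Cheapest is CEN - RIV - LAR - TOR - ELM at 26 min.
So from CEN the first move is to RIV.

RIV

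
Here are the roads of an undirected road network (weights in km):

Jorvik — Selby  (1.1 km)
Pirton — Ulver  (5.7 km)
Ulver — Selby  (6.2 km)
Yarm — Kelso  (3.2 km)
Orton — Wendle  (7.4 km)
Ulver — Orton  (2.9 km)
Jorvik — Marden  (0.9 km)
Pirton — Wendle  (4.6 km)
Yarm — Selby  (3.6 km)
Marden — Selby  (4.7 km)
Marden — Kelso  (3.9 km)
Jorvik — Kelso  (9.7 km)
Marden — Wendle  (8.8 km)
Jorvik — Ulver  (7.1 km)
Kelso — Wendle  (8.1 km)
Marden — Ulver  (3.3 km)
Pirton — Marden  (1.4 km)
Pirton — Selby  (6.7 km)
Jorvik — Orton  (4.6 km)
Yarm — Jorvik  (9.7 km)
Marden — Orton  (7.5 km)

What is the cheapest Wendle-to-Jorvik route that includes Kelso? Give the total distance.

12.9 km

Shortest Wendle→Kelso: Wendle–Kelso = 8.1
Best Kelso to Jorvik: Kelso–Marden–Jorvik costing 4.8
Total via Kelso: 8.1 + 4.8 = 12.9 km.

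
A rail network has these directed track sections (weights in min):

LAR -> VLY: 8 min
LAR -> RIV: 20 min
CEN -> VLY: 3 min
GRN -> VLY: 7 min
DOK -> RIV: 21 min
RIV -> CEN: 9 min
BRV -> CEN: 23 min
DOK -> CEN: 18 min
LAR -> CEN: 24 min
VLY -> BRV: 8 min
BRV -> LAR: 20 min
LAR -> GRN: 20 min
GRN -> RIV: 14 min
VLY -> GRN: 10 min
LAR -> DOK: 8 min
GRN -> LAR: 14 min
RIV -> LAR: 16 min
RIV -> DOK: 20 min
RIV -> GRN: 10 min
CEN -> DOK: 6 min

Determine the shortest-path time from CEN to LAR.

Compare a few routes:
CEN–VLY–GRN–LAR: 3+10+14 = 27
CEN–VLY–GRN–RIV–LAR: 3+10+14+16 = 43
CEN–DOK–RIV–LAR: 6+21+16 = 43
CEN–VLY–BRV–LAR: 3+8+20 = 31
The minimum is 27 min via CEN–VLY–GRN–LAR.

27 min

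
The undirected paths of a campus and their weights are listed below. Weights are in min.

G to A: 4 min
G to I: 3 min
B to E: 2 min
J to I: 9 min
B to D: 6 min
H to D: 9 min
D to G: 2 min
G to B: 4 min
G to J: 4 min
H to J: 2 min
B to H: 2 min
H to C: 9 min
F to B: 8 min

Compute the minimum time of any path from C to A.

Running Dijkstra from C:
C: 0
H: 9  (via C)
B: 11  (via H)
J: 11  (via H)
E: 13  (via B)
G: 15  (via B)
D: 17  (via B)
I: 18  (via G)
A: 19  (via G)
Shortest route: C → H → B → G → A = 19 min.

19 min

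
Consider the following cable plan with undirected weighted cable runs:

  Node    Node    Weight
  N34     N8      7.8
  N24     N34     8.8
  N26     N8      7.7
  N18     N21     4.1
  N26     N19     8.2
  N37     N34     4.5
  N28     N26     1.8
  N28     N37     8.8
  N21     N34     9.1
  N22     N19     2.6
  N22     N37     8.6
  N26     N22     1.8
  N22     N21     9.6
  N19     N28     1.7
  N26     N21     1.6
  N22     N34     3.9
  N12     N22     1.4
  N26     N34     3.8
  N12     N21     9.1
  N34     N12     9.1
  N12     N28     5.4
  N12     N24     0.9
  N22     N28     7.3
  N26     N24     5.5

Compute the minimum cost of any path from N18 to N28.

7.5

Shortest distances from N18:
N18: 0
N21: 4.1  (via N18)
N26: 5.7  (via N21)
N28: 7.5  (via N26)
Shortest route: N18–N21–N26–N28 = 7.5.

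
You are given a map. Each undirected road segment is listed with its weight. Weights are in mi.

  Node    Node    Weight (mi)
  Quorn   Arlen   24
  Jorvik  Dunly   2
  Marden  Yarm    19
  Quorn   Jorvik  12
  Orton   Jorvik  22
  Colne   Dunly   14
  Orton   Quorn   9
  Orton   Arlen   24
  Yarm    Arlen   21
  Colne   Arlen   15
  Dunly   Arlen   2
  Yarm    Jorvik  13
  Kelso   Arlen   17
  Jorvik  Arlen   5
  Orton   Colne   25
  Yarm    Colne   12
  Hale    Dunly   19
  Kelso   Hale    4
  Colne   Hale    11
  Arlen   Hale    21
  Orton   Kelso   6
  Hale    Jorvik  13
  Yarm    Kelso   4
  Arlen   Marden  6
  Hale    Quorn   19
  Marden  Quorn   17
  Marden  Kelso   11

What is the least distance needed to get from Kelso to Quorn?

Shortest distances from Kelso:
Kelso: 0
Yarm: 4  (via Kelso)
Hale: 4  (via Kelso)
Orton: 6  (via Kelso)
Marden: 11  (via Kelso)
Colne: 15  (via Hale)
Quorn: 15  (via Orton)
Shortest route: Kelso → Orton → Quorn = 15 mi.

15 mi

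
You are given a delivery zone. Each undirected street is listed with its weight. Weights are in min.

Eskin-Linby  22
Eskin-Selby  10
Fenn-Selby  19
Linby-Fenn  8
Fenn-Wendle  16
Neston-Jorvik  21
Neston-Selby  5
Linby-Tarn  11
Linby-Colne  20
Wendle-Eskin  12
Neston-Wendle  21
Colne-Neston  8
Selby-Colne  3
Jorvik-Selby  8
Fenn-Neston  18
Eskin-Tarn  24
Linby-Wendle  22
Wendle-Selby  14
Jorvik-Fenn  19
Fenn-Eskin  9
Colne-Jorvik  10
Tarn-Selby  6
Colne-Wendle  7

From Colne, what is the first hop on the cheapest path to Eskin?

Candidate routes:
Colne - Neston - Selby - Eskin: 8+5+10 = 23
Colne - Jorvik - Selby - Eskin: 10+8+10 = 28
Colne - Selby - Eskin: 3+10 = 13
Colne - Wendle - Eskin: 7+12 = 19
Cheapest is Colne - Selby - Eskin at 13 min.
So from Colne the first move is to Selby.

Selby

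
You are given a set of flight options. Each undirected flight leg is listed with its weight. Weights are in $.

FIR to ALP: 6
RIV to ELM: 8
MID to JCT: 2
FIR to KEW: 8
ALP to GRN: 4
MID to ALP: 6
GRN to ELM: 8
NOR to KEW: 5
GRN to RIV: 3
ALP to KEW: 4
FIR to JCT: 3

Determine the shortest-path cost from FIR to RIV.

Running Dijkstra from FIR:
FIR: 0
JCT: 3  (via FIR)
MID: 5  (via JCT)
ALP: 6  (via FIR)
KEW: 8  (via FIR)
GRN: 10  (via ALP)
RIV: 13  (via GRN)
Shortest route: FIR–ALP–GRN–RIV = $13.

$13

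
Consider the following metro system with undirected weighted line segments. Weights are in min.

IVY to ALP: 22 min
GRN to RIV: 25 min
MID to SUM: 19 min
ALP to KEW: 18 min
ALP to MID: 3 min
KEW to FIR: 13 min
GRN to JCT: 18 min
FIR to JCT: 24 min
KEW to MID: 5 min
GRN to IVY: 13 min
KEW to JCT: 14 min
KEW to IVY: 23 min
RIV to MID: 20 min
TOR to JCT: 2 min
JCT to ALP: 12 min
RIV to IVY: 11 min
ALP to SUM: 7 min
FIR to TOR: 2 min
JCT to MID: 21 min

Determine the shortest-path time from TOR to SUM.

21 min

Compare a few routes:
TOR - JCT - ALP - SUM: 2+12+7 = 21
TOR - FIR - KEW - MID - ALP - SUM: 2+13+5+3+7 = 30
Cheapest is TOR - JCT - ALP - SUM at 21 min.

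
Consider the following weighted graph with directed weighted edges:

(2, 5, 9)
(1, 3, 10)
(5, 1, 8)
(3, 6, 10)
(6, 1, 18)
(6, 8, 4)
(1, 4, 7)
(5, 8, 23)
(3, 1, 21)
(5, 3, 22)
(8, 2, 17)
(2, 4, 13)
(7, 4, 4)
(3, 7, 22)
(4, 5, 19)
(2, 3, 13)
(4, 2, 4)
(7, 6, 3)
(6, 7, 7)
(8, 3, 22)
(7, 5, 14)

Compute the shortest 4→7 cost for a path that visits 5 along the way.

48

Shortest 4→5: 4–2–5 = 13
Shortest 5→7: 5–1–3–6–7 = 35
Total via 5: 13 + 35 = 48.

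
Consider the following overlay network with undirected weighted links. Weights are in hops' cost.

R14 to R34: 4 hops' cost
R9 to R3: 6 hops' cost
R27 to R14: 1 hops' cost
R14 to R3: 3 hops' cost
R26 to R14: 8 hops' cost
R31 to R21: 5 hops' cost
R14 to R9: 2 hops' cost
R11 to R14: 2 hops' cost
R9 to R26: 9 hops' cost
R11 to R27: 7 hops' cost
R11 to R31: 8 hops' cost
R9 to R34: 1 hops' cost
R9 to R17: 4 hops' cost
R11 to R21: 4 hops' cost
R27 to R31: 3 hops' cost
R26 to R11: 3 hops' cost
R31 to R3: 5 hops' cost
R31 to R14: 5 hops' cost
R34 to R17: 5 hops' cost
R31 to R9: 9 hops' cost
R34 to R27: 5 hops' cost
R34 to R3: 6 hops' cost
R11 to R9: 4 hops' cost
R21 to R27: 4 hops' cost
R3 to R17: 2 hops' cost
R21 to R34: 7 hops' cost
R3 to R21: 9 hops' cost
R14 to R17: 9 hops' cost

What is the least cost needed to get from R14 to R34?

Running Dijkstra from R14:
R14: 0
R27: 1  (via R14)
R9: 2  (via R14)
R11: 2  (via R14)
R34: 3  (via R9)
Shortest route: R14–R9–R34 = 3 hops' cost.

3 hops' cost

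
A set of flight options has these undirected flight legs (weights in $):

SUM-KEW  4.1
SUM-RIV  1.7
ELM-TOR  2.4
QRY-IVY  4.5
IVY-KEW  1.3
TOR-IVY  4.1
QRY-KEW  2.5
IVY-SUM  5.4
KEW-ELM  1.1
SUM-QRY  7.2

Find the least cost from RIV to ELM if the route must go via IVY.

Shortest RIV→IVY: RIV–SUM–IVY = 7.1
Best IVY to ELM: IVY–KEW–ELM costing 2.4
Total via IVY: 7.1 + 2.4 = $9.5.

$9.5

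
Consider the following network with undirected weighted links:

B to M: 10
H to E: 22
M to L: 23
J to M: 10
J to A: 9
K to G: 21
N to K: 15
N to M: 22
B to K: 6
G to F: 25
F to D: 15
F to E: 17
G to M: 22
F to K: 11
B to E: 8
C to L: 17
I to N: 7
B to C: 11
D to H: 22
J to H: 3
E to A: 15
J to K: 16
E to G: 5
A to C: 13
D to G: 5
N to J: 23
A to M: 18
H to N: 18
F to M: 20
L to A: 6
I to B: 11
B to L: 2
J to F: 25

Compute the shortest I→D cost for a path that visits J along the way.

53

Shortest I→J: I–B–L–A–J = 28
Best J to D: J–H–D costing 25
Total via J: 28 + 25 = 53.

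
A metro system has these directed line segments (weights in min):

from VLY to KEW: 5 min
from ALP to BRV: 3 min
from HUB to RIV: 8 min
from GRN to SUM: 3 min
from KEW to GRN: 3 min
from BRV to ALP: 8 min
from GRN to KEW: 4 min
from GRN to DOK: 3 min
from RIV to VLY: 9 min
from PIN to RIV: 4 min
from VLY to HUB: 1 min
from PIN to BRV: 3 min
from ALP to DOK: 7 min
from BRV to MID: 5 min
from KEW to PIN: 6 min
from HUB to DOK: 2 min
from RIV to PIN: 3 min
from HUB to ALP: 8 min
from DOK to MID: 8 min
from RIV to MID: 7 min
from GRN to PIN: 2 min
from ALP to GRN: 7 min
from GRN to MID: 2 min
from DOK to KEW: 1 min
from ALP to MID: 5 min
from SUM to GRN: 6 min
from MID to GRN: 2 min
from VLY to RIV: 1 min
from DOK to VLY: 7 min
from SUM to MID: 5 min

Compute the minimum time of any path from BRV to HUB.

Settle nodes by increasing distance from BRV:
BRV: 0
MID: 5  (via BRV)
GRN: 7  (via MID)
ALP: 8  (via BRV)
PIN: 9  (via GRN)
DOK: 10  (via GRN)
SUM: 10  (via GRN)
KEW: 11  (via GRN)
RIV: 13  (via PIN)
VLY: 17  (via DOK)
HUB: 18  (via VLY)
Shortest route: BRV → MID → GRN → DOK → VLY → HUB = 18 min.

18 min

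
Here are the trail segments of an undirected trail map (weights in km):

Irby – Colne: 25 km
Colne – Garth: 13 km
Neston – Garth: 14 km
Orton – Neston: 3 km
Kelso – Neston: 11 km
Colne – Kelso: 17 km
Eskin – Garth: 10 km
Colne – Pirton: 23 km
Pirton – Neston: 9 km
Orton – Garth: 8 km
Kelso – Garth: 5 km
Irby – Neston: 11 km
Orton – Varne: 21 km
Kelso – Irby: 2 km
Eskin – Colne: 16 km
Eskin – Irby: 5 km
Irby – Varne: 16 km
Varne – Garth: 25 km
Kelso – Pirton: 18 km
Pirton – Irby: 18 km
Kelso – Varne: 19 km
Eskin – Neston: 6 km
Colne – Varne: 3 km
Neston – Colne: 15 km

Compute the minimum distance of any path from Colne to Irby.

19 km

Shortest distances from Colne:
Colne: 0
Varne: 3  (via Colne)
Garth: 13  (via Colne)
Neston: 15  (via Colne)
Eskin: 16  (via Colne)
Kelso: 17  (via Colne)
Orton: 18  (via Neston)
Irby: 19  (via Varne)
Shortest route: Colne → Varne → Irby = 19 km.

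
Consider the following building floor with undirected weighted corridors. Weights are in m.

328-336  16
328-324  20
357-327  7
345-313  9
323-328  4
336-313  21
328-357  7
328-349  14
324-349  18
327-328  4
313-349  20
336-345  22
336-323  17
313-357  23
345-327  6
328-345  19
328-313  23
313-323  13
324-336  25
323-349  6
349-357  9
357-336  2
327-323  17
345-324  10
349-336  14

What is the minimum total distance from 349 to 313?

19 m

Shortest distances from 349:
349: 0
323: 6  (via 349)
357: 9  (via 349)
328: 10  (via 323)
336: 11  (via 357)
327: 14  (via 328)
324: 18  (via 349)
313: 19  (via 323)
Shortest route: 349 → 323 → 313 = 19 m.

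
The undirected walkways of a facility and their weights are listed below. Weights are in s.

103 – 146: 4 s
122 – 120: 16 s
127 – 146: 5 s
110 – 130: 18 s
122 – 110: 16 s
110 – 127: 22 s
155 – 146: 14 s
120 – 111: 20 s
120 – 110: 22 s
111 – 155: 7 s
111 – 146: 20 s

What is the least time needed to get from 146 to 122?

43 s

Settle nodes by increasing distance from 146:
146: 0
103: 4  (via 146)
127: 5  (via 146)
155: 14  (via 146)
111: 20  (via 146)
110: 27  (via 127)
120: 40  (via 111)
122: 43  (via 110)
Shortest route: 146 → 127 → 110 → 122 = 43 s.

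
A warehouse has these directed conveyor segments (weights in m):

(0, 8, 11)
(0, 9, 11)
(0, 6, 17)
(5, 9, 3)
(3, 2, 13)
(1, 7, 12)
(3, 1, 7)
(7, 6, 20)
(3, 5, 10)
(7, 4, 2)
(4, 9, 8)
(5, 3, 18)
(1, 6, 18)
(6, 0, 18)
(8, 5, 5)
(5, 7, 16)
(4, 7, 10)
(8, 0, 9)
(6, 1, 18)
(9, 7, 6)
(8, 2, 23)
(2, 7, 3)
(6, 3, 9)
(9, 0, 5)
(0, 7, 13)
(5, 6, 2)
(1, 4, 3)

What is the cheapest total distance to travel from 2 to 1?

Candidate routes:
2 → 7 → 6 → 3 → 1: 3+20+9+7 = 39
2 → 7 → 6 → 1: 3+20+18 = 41
The minimum is 39 m via 2 → 7 → 6 → 3 → 1.

39 m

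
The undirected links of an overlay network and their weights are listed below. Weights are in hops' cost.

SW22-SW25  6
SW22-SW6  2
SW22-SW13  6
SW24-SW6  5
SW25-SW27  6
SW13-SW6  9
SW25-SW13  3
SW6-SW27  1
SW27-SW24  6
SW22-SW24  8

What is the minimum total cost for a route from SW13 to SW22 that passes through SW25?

9 hops' cost

Best SW13 to SW25: SW13 → SW25 costing 3
Shortest SW25→SW22: SW25 → SW22 = 6
Total via SW25: 3 + 6 = 9 hops' cost.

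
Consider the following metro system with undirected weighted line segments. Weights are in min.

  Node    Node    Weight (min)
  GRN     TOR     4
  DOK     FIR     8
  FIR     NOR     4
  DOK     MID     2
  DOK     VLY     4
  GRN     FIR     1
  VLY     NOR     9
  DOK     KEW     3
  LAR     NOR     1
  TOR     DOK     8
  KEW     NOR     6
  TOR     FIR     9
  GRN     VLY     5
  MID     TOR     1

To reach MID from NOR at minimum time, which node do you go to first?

Enumerating some paths:
NOR → FIR → DOK → MID: 4+8+2 = 14
NOR → KEW → DOK → MID: 6+3+2 = 11
NOR → FIR → GRN → TOR → MID: 4+1+4+1 = 10
The minimum is 10 min via NOR → FIR → GRN → TOR → MID.
So from NOR the first move is to FIR.

FIR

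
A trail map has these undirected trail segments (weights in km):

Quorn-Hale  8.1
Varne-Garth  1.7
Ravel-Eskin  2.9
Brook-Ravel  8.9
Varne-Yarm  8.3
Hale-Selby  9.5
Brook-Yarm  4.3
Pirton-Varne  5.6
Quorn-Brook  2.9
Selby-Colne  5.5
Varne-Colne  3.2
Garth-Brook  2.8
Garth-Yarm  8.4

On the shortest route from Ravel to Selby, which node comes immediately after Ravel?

Candidate routes:
Ravel → Brook → Quorn → Hale → Selby: 8.9+2.9+8.1+9.5 = 29.4
Ravel → Brook → Garth → Varne → Colne → Selby: 8.9+2.8+1.7+3.2+5.5 = 22.1
The minimum is 22.1 km via Ravel → Brook → Garth → Varne → Colne → Selby.
So from Ravel the first move is to Brook.

Brook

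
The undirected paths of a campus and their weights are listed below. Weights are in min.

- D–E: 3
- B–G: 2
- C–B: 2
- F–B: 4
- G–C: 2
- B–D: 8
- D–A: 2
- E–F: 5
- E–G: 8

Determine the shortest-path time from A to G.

Enumerating some paths:
A → D → B → G: 2+8+2 = 12
A → D → E → G: 2+3+8 = 13
The minimum is 12 min via A → D → B → G.

12 min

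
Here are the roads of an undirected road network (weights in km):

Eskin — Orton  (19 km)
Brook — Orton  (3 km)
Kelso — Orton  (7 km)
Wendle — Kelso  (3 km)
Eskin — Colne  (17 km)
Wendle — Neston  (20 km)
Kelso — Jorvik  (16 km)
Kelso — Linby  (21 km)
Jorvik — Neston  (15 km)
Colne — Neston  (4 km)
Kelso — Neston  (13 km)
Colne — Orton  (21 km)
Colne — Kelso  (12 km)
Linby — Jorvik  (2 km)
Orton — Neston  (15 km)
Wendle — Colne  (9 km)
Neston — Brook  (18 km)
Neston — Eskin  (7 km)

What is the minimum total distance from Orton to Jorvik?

23 km

Shortest distances from Orton:
Orton: 0
Brook: 3  (via Orton)
Kelso: 7  (via Orton)
Wendle: 10  (via Kelso)
Neston: 15  (via Orton)
Eskin: 19  (via Orton)
Colne: 19  (via Kelso)
Jorvik: 23  (via Kelso)
Shortest route: Orton → Kelso → Jorvik = 23 km.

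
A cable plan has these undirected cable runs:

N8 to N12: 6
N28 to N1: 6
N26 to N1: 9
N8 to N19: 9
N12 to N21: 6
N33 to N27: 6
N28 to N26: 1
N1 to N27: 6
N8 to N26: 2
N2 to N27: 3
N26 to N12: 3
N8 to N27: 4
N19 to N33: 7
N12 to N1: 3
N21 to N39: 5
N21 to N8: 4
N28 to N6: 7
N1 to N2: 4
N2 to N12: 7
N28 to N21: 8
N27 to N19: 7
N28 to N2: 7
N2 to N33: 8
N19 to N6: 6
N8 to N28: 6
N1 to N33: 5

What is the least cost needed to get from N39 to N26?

11

Enumerating some paths:
N39–N21–N12–N26: 5+6+3 = 14
N39–N21–N8–N26: 5+4+2 = 11
Cheapest is N39–N21–N8–N26 at 11.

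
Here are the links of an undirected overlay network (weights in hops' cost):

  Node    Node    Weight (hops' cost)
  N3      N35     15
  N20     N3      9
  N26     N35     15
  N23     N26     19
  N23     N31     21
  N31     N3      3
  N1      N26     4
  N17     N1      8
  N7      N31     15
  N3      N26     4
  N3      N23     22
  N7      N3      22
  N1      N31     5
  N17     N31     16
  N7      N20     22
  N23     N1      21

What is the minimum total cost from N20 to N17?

Shortest distances from N20:
N20: 0
N3: 9  (via N20)
N31: 12  (via N3)
N26: 13  (via N3)
N1: 17  (via N31)
N7: 22  (via N20)
N35: 24  (via N3)
N17: 25  (via N1)
Shortest route: N20–N3–N31–N1–N17 = 25 hops' cost.

25 hops' cost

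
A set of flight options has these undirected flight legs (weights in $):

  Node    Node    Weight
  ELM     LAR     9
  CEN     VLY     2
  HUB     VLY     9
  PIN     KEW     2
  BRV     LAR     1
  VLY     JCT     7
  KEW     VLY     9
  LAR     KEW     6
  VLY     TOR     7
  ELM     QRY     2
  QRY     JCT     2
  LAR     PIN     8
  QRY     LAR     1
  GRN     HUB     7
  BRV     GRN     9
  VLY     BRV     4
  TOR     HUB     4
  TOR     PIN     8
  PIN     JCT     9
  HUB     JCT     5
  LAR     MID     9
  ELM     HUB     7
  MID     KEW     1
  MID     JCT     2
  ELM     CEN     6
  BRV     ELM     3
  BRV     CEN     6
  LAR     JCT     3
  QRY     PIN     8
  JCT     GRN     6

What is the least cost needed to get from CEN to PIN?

Compare a few routes:
CEN–VLY–JCT–MID–KEW–PIN: 2+7+2+1+2 = 14
CEN–VLY–KEW–PIN: 2+9+2 = 13
CEN–BRV–LAR–PIN: 6+1+8 = 15
Cheapest is CEN–VLY–KEW–PIN at $13.

$13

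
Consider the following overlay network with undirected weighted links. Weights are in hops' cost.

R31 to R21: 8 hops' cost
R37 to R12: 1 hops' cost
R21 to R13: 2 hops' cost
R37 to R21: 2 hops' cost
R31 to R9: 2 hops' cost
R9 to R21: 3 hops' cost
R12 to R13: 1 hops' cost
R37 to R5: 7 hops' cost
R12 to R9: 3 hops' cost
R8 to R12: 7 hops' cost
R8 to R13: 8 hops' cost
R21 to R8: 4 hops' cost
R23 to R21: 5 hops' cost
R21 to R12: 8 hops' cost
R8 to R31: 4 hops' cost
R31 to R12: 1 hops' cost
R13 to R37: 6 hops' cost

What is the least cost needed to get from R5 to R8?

13 hops' cost

Running Dijkstra from R5:
R5: 0
R37: 7  (via R5)
R12: 8  (via R37)
R13: 9  (via R12)
R31: 9  (via R12)
R21: 9  (via R37)
R9: 11  (via R12)
R8: 13  (via R31)
Shortest route: R5–R37–R12–R31–R8 = 13 hops' cost.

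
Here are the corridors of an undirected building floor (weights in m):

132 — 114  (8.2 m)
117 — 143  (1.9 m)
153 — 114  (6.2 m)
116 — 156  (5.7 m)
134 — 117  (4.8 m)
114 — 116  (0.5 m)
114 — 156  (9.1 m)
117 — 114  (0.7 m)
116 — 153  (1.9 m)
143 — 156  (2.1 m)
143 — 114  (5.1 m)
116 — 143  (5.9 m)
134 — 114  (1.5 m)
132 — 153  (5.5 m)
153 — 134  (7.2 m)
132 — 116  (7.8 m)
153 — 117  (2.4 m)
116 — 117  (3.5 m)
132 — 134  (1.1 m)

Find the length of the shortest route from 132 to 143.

Shortest distances from 132:
132: 0
134: 1.1  (via 132)
114: 2.6  (via 134)
116: 3.1  (via 114)
117: 3.3  (via 114)
153: 5  (via 116)
143: 5.2  (via 117)
Shortest route: 132 → 134 → 114 → 117 → 143 = 5.2 m.

5.2 m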